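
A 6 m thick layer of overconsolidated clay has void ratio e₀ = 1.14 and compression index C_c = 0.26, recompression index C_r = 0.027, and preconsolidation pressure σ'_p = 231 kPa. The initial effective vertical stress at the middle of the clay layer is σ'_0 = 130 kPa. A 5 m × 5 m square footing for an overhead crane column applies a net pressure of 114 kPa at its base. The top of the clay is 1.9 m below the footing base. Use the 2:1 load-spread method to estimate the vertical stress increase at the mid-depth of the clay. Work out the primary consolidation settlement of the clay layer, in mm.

Mid-depth of clay below the footing base: z = 1.9 + 6/2 = 4.9 m.
Stress increase at mid-clay by the 2:1 spreading method:
Δσ = qBL/((B+z)(L+z)) = 114×5×5/((5+4.9)(5+4.9)) = 29.079 kPa
Final effective stress: σ'_f = 130 + 29.079 = 159.08 kPa.
σ'_f = 159.08 ≤ σ'_p = 231 kPa, so the clay remains overconsolidated and only the recompression index applies:
S_c = C_r·H/(1+e₀)·log₁₀(σ'_f/σ'_0) = 0.027×6/2.14×log₁₀(159.08/130)
    = 0.0757 × 0.087672 = 0.006637 m

S_c ≈ 6.64 mm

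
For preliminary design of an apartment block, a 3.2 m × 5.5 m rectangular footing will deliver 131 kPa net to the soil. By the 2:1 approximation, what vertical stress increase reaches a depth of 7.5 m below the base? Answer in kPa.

By the 2:1 method the load spreads at 1 horizontal : 2 vertical, so at depth z the loaded area has grown by z in each plan dimension:
Δσ = qBL/((B+z)(L+z)) = 131×3.2×5.5/((3.2+7.5)(5.5+7.5)) = 16.575 kPa

Δσ_z ≈ 16.6 kPa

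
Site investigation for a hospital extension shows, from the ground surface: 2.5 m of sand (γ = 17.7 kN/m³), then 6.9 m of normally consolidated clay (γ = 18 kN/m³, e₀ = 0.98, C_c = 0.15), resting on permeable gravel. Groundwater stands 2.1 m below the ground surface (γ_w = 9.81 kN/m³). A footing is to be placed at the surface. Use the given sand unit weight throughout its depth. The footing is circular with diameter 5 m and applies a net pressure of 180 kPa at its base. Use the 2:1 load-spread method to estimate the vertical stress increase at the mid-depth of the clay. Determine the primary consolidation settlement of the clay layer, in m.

S_c ≈ 0.0991 m

Mid-depth of clay below the ground surface: z = 2.5 + 6.9/2 = 5.95 m.
Total vertical stress at mid-clay: σ_v = 17.7×2.5 + 18×3.45 = 106.35 kPa.
Pore pressure: u = 9.81×(5.95 − 2.1) = 37.769 kPa.
Initial effective stress: σ'_0 = σ_v − u = 106.35 − 37.769 = 68.581 kPa.
Stress increase at mid-clay by the 2:1 spreading method:
Δσ ≈ qD²/(D+z)² = 180×5²/(5+5.95)² = 37.53 kPa
Final effective stress: σ'_f = σ'_0 + Δσ = 68.581 + 37.53 = 106.11 kPa.
Normally consolidated clay, so the full stress increment lies on the virgin compression line:
S_c = C_c·H/(1+e₀)·log₁₀(σ'_f/σ'_0) = 0.15×6.9/(1+0.98)×log₁₀(106.11/68.581)
    = 0.52273 × 0.18955 = 0.09908 m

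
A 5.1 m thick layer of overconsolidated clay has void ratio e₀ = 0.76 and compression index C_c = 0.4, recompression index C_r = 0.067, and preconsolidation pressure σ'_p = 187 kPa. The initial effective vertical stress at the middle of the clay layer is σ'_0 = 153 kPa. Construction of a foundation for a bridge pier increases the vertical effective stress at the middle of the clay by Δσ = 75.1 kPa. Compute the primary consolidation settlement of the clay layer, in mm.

Final effective stress: σ'_f = 153 + 75.1 = 228.1 kPa.
σ'_f = 228.1 > σ'_p = 187 kPa, so the stress path crosses the preconsolidation pressure — recompression up to σ'_p, then virgin compression beyond:
S_c = H/(1+e₀)·[C_r·log₁₀(σ'_p/σ'_0) + C_c·log₁₀(σ'_f/σ'_p)]
    = 5.1/1.76 × [0.067×log₁₀(187/153) + 0.4×log₁₀(228.1/187)]
    = 2.8977 × [0.0058391 + 0.034513] = 0.1169 m

S_c ≈ 117 mm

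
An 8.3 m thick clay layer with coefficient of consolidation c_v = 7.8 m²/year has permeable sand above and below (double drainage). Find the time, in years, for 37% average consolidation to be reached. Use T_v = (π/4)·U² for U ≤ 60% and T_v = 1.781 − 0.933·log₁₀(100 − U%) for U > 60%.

Drainage path length: H_d = H/2 = 4.15 m (double drainage).
U ≤ 60%: T_v = (π/4)·U² = (π/4)×0.37² = 0.10752.
t = T_v·H_d²/c_v = 0.10752×4.15²/7.8 = 0.2374 years.

t ≈ 0.237 years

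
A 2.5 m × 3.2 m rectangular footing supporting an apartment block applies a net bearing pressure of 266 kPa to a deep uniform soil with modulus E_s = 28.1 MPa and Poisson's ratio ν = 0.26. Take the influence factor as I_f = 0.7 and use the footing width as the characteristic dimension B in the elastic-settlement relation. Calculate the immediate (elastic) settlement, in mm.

S_e ≈ 15.4 mm

Immediate (elastic) settlement: S_e = q·B·(1−ν²)/E_s · I_f.
E_s = 28.1 MPa = 28100 kPa.
S_e = 266 × 2.5 × (1 − 0.26²) / 28100 × 0.7
    = 266 × 2.5 × 0.9324 / 28100 × 0.7
    = 0.01545 m = 15.45 mm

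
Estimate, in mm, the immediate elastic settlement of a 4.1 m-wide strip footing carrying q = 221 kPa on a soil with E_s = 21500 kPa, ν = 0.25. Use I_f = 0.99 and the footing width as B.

S_e ≈ 39.1 mm

Immediate (elastic) settlement: S_e = q·B·(1−ν²)/E_s · I_f.
S_e = 221 × 4.1 × (1 − 0.25²) / 21500 × 0.99
    = 221 × 4.1 × 0.9375 / 21500 × 0.99
    = 0.03912 m = 39.12 mm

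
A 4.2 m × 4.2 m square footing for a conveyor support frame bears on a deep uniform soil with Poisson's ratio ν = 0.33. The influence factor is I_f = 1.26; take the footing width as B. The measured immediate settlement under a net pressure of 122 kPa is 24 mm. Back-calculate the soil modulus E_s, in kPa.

S_e = q·B·(1−ν²)/E_s · I_f  ⇒  E_s = q·B·(1−ν²)·I_f / S_e.
E_s = 122 × 4.2 × 0.8911 × 1.26 / 0.024 = 23970 kPa

E_s ≈ 24000 kPa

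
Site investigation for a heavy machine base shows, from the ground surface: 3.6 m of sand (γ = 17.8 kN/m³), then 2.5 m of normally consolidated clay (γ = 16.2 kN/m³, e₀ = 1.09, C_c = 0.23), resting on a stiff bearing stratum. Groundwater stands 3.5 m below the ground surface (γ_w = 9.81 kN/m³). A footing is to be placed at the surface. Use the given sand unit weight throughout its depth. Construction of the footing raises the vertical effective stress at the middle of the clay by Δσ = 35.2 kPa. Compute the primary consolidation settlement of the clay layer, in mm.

S_c ≈ 48.1 mm

Mid-depth of clay below the ground surface: z = 3.6 + 2.5/2 = 4.85 m.
Total vertical stress at mid-clay: σ_v = 17.8×3.6 + 16.2×1.25 = 84.33 kPa.
Pore pressure: u = 9.81×(4.85 − 3.5) = 13.244 kPa.
Initial effective stress: σ'_0 = σ_v − u = 84.33 − 13.244 = 71.086 kPa.
Final effective stress: σ'_f = σ'_0 + Δσ = 71.086 + 35.2 = 106.29 kPa.
Normally consolidated clay, so the full stress increment lies on the virgin compression line:
S_c = C_c·H/(1+e₀)·log₁₀(σ'_f/σ'_0) = 0.23×2.5/(1+1.09)×log₁₀(106.29/71.086)
    = 0.27512 × 0.17471 = 0.04807 m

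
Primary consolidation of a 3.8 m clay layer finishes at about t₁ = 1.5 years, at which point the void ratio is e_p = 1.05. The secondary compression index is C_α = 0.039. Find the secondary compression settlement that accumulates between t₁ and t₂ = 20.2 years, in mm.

Secondary compression: S_s = C_α·H/(1+e_p)·log₁₀(t₂/t₁)
S_s = 0.039×3.8/(1+1.05)×log₁₀(20.2/1.5)
    = 0.07229 × 1.129 = 0.08164 m

S_s ≈ 81.6 mm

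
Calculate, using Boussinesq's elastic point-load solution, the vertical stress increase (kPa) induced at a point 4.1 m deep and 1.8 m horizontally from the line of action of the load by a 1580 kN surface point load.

Δσ_z ≈ 28.9 kPa

Boussinesq vertical stress below a point load on an elastic half-space:
Δσ_z = 3P/(2πz²) · [1 + (r/z)²]^(−5/2)
r/z = 1.8/4.1 = 0.43902; [1+(r/z)²]^(−5/2) = 0.64363.
Δσ_z = 3×1580/(2π×4.1²) × 0.64363 = 44.878 × 0.64363 = 28.88 kPa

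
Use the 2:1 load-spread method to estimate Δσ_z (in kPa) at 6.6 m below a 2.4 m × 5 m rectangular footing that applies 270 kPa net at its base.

By the 2:1 method the load spreads at 1 horizontal : 2 vertical, so at depth z the loaded area has grown by z in each plan dimension:
Δσ = qBL/((B+z)(L+z)) = 270×2.4×5/((2.4+6.6)(5+6.6)) = 31.034 kPa

Δσ_z ≈ 31 kPa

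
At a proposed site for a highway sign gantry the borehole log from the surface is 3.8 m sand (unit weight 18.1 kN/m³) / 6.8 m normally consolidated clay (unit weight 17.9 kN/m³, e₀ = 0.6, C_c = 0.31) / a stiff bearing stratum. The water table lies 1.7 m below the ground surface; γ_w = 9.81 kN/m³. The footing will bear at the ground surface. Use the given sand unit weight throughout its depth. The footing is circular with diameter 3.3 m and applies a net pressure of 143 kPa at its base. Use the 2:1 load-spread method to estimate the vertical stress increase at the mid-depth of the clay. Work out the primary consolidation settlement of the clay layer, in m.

Mid-depth of clay below the ground surface: z = 3.8 + 6.8/2 = 7.2 m.
Total vertical stress at mid-clay: σ_v = 18.1×3.8 + 17.9×3.4 = 129.64 kPa.
Pore pressure: u = 9.81×(7.2 − 1.7) = 53.955 kPa.
Initial effective stress: σ'_0 = σ_v − u = 129.64 − 53.955 = 75.685 kPa.
Stress increase at mid-clay by the 2:1 spreading method:
Δσ ≈ qD²/(D+z)² = 143×3.3²/(3.3+7.2)² = 14.125 kPa
Final effective stress: σ'_f = σ'_0 + Δσ = 75.685 + 14.125 = 89.81 kPa.
Normally consolidated clay, so the full stress increment lies on the virgin compression line:
S_c = C_c·H/(1+e₀)·log₁₀(σ'_f/σ'_0) = 0.31×6.8/(1+0.6)×log₁₀(89.81/75.685)
    = 1.3175 × 0.074315 = 0.09791 m

S_c ≈ 0.0979 m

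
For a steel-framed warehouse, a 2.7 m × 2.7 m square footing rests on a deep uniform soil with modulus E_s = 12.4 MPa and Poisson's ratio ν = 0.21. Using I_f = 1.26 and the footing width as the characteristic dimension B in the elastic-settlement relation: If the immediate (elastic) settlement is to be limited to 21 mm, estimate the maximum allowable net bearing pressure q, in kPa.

q ≈ 80.1 kPa

E_s = 12.4 MPa = 12400 kPa.
S_e = q·B·(1−ν²)/E_s · I_f  ⇒  q = S_e·E_s / (B·(1−ν²)·I_f).
q = 0.021 × 12400 / (2.7 × 0.9559 × 1.26) = 80.07 kPa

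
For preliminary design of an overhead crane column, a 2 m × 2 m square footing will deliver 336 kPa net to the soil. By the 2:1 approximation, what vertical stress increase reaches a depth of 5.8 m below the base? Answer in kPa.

By the 2:1 method the load spreads at 1 horizontal : 2 vertical, so at depth z the loaded area has grown by z in each plan dimension:
Δσ = qBL/((B+z)(L+z)) = 336×2×2/((2+5.8)(2+5.8)) = 22.091 kPa

Δσ_z ≈ 22.1 kPa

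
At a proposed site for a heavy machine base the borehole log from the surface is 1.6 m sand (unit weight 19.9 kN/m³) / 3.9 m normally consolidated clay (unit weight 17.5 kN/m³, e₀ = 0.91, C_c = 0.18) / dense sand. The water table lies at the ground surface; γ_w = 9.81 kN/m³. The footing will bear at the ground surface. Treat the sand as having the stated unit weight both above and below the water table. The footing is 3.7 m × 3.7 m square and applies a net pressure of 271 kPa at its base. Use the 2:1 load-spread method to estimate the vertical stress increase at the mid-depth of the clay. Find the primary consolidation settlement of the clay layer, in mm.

Mid-depth of clay below the ground surface: z = 1.6 + 3.9/2 = 3.55 m.
Total vertical stress at mid-clay: σ_v = 19.9×1.6 + 17.5×1.95 = 65.965 kPa.
Pore pressure: u = 9.81×(3.55 − 0) = 34.825 kPa.
Initial effective stress: σ'_0 = σ_v − u = 65.965 − 34.825 = 31.14 kPa.
Stress increase at mid-clay by the 2:1 spreading method:
Δσ = qBL/((B+z)(L+z)) = 271×3.7×3.7/((3.7+3.55)(3.7+3.55)) = 70.582 kPa
Final effective stress: σ'_f = σ'_0 + Δσ = 31.14 + 70.582 = 101.72 kPa.
Normally consolidated clay, so the full stress increment lies on the virgin compression line:
S_c = C_c·H/(1+e₀)·log₁₀(σ'_f/σ'_0) = 0.18×3.9/(1+0.91)×log₁₀(101.72/31.14)
    = 0.36754 × 0.51409 = 0.1889 m

S_c ≈ 189 mm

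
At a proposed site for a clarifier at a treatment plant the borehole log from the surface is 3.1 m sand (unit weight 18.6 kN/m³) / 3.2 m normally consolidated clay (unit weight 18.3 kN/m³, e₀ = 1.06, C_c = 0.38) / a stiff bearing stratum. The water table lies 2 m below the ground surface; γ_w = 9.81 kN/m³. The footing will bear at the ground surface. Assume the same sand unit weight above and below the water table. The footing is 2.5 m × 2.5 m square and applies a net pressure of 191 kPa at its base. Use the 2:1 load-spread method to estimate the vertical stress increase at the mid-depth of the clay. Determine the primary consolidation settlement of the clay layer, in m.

Mid-depth of clay below the ground surface: z = 3.1 + 3.2/2 = 4.7 m.
Total vertical stress at mid-clay: σ_v = 18.6×3.1 + 18.3×1.6 = 86.94 kPa.
Pore pressure: u = 9.81×(4.7 − 2) = 26.487 kPa.
Initial effective stress: σ'_0 = σ_v − u = 86.94 − 26.487 = 60.453 kPa.
Stress increase at mid-clay by the 2:1 spreading method:
Δσ = qBL/((B+z)(L+z)) = 191×2.5×2.5/((2.5+4.7)(2.5+4.7)) = 23.028 kPa
Final effective stress: σ'_f = σ'_0 + Δσ = 60.453 + 23.028 = 83.481 kPa.
Normally consolidated clay, so the full stress increment lies on the virgin compression line:
S_c = C_c·H/(1+e₀)·log₁₀(σ'_f/σ'_0) = 0.38×3.2/(1+1.06)×log₁₀(83.481/60.453)
    = 0.59029 × 0.14017 = 0.08274 m

S_c ≈ 0.0827 m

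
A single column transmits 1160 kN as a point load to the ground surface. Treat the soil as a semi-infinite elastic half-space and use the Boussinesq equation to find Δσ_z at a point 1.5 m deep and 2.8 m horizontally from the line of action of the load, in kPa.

Boussinesq vertical stress below a point load on an elastic half-space:
Δσ_z = 3P/(2πz²) · [1 + (r/z)²]^(−5/2)
r/z = 2.8/1.5 = 1.8667; [1+(r/z)²]^(−5/2) = 0.023482.
Δσ_z = 3×1160/(2π×1.5²) × 0.023482 = 246.16 × 0.023482 = 5.78 kPa

Δσ_z ≈ 5.78 kPa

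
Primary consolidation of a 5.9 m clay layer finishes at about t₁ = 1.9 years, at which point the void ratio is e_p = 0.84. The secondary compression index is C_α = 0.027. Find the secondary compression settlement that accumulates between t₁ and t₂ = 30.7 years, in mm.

S_s ≈ 105 mm

Secondary compression: S_s = C_α·H/(1+e_p)·log₁₀(t₂/t₁)
S_s = 0.027×5.9/(1+0.84)×log₁₀(30.7/1.9)
    = 0.08658 × 1.208 = 0.1046 m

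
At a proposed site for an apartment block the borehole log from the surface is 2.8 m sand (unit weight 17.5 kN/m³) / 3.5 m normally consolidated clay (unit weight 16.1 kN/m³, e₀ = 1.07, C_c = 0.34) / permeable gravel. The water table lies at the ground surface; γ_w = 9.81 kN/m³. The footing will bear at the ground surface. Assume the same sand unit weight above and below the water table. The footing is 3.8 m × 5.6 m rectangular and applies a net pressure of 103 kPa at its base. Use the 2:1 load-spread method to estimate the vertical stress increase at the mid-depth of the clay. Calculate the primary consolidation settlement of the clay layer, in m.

Mid-depth of clay below the ground surface: z = 2.8 + 3.5/2 = 4.55 m.
Total vertical stress at mid-clay: σ_v = 17.5×2.8 + 16.1×1.75 = 77.175 kPa.
Pore pressure: u = 9.81×(4.55 − 0) = 44.636 kPa.
Initial effective stress: σ'_0 = σ_v − u = 77.175 − 44.636 = 32.539 kPa.
Stress increase at mid-clay by the 2:1 spreading method:
Δσ = qBL/((B+z)(L+z)) = 103×3.8×5.6/((3.8+4.55)(5.6+4.55)) = 25.862 kPa
Final effective stress: σ'_f = σ'_0 + Δσ = 32.539 + 25.862 = 58.401 kPa.
Normally consolidated clay, so the full stress increment lies on the virgin compression line:
S_c = C_c·H/(1+e₀)·log₁₀(σ'_f/σ'_0) = 0.34×3.5/(1+1.07)×log₁₀(58.401/32.539)
    = 0.57488 × 0.25402 = 0.146 m

S_c ≈ 0.146 m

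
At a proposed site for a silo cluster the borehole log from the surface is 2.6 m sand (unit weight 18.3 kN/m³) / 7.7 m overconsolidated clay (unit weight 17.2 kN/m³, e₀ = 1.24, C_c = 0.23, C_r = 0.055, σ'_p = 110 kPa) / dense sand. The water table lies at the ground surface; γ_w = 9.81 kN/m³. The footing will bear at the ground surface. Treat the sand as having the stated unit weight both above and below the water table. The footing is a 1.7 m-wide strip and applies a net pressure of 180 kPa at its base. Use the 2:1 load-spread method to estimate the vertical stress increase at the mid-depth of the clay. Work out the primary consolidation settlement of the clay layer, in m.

S_c ≈ 0.0456 m

Mid-depth of clay below the ground surface: z = 2.6 + 7.7/2 = 6.45 m.
Total vertical stress at mid-clay: σ_v = 18.3×2.6 + 17.2×3.85 = 113.8 kPa.
Pore pressure: u = 9.81×(6.45 − 0) = 63.275 kPa.
Initial effective stress: σ'_0 = σ_v − u = 113.8 − 63.275 = 50.525 kPa.
Stress increase at mid-clay by the 2:1 spreading method:
Δσ = qB/(B+z) = 180×1.7/(1.7+6.45) = 37.546 kPa
Final effective stress: σ'_f = 50.525 + 37.546 = 88.071 kPa.
σ'_f = 88.071 ≤ σ'_p = 110 kPa, so the clay remains overconsolidated and only the recompression index applies:
S_c = C_r·H/(1+e₀)·log₁₀(σ'_f/σ'_0) = 0.055×7.7/2.24×log₁₀(88.071/50.525)
    = 0.18906 × 0.24133 = 0.04563 m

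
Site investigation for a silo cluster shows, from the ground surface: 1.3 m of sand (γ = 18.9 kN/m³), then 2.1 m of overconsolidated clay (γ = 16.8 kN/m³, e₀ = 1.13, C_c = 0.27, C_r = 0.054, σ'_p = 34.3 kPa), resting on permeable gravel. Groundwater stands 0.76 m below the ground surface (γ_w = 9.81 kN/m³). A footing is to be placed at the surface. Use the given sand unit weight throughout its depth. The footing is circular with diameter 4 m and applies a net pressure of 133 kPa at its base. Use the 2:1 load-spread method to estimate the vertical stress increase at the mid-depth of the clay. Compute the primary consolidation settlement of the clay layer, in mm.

S_c ≈ 103 mm

Mid-depth of clay below the ground surface: z = 1.3 + 2.1/2 = 2.35 m.
Total vertical stress at mid-clay: σ_v = 18.9×1.3 + 16.8×1.05 = 42.21 kPa.
Pore pressure: u = 9.81×(2.35 − 0.76) = 15.598 kPa.
Initial effective stress: σ'_0 = σ_v − u = 42.21 − 15.598 = 26.612 kPa.
Stress increase at mid-clay by the 2:1 spreading method:
Δσ ≈ qD²/(D+z)² = 133×4²/(4+2.35)² = 52.775 kPa
Final effective stress: σ'_f = 26.612 + 52.775 = 79.387 kPa.
σ'_f = 79.387 > σ'_p = 34.3 kPa, so the stress path crosses the preconsolidation pressure — recompression up to σ'_p, then virgin compression beyond:
S_c = H/(1+e₀)·[C_r·log₁₀(σ'_p/σ'_0) + C_c·log₁₀(σ'_f/σ'_p)]
    = 2.1/2.13 × [0.054×log₁₀(34.3/26.612) + 0.27×log₁₀(79.387/34.3)]
    = 0.98592 × [0.0059517 + 0.098403] = 0.1029 m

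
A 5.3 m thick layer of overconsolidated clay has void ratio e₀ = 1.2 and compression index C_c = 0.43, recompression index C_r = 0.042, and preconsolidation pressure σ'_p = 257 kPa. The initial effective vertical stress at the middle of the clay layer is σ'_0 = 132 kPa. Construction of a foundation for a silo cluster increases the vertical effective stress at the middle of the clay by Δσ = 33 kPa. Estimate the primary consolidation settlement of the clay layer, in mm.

Final effective stress: σ'_f = 132 + 33 = 165 kPa.
σ'_f = 165 ≤ σ'_p = 257 kPa, so the clay remains overconsolidated and only the recompression index applies:
S_c = C_r·H/(1+e₀)·log₁₀(σ'_f/σ'_0) = 0.042×5.3/2.2×log₁₀(165/132)
    = 0.10118 × 0.09691 = 0.009806 m

S_c ≈ 9.81 mm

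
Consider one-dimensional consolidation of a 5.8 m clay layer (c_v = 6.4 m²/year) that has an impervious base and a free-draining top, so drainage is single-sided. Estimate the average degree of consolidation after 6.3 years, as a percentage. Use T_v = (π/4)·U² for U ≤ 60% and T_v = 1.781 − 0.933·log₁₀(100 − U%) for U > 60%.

Drainage path length: H_d = H = 5.8 m (single drainage).
T_v = c_v·t/H_d² = 6.4×6.3/5.8² = 1.1986.
T_v = 1.1986 corresponds to the U > 60% branch:
U = 1 − 10^((1.781 − T_v)/0.933)/100 = 0.9579

U ≈ 95.8 %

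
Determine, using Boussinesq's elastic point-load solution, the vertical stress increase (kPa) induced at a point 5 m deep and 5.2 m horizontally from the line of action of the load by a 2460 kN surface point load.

Boussinesq vertical stress below a point load on an elastic half-space:
Δσ_z = 3P/(2πz²) · [1 + (r/z)²]^(−5/2)
r/z = 5.2/5 = 1.04; [1+(r/z)²]^(−5/2) = 0.15996.
Δσ_z = 3×2460/(2π×5²) × 0.15996 = 46.983 × 0.15996 = 7.515 kPa

Δσ_z ≈ 7.52 kPa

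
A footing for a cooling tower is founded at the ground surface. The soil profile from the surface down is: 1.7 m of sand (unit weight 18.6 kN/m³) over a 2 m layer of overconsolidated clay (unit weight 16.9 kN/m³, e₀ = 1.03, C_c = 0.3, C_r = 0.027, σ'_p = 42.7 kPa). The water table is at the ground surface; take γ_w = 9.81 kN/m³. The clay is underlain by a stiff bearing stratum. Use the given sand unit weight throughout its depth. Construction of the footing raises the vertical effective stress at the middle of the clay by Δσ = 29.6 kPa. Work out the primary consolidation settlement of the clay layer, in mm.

S_c ≈ 32 mm

Mid-depth of clay below the ground surface: z = 1.7 + 2/2 = 2.7 m.
Total vertical stress at mid-clay: σ_v = 18.6×1.7 + 16.9×1 = 48.52 kPa.
Pore pressure: u = 9.81×(2.7 − 0) = 26.487 kPa.
Initial effective stress: σ'_0 = σ_v − u = 48.52 − 26.487 = 22.033 kPa.
Final effective stress: σ'_f = 22.033 + 29.6 = 51.633 kPa.
σ'_f = 51.633 > σ'_p = 42.7 kPa, so the stress path crosses the preconsolidation pressure — recompression up to σ'_p, then virgin compression beyond:
S_c = H/(1+e₀)·[C_r·log₁₀(σ'_p/σ'_0) + C_c·log₁₀(σ'_f/σ'_p)]
    = 2/2.03 × [0.027×log₁₀(42.7/22.033) + 0.3×log₁₀(51.633/42.7)]
    = 0.98522 × [0.0077586 + 0.02475] = 0.03203 m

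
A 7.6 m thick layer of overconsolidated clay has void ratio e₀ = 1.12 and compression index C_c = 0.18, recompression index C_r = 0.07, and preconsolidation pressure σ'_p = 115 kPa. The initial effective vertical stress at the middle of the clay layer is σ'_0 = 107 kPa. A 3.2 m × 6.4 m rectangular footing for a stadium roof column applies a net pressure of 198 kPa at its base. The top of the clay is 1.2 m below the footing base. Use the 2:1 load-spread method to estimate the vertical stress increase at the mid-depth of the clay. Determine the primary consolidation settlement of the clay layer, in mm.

S_c ≈ 83 mm

Mid-depth of clay below the footing base: z = 1.2 + 7.6/2 = 5 m.
Stress increase at mid-clay by the 2:1 spreading method:
Δσ = qBL/((B+z)(L+z)) = 198×3.2×6.4/((3.2+5)(6.4+5)) = 43.379 kPa
Final effective stress: σ'_f = 107 + 43.379 = 150.38 kPa.
σ'_f = 150.38 > σ'_p = 115 kPa, so the stress path crosses the preconsolidation pressure — recompression up to σ'_p, then virgin compression beyond:
S_c = H/(1+e₀)·[C_r·log₁₀(σ'_p/σ'_0) + C_c·log₁₀(σ'_f/σ'_p)]
    = 7.6/2.12 × [0.07×log₁₀(115/107) + 0.18×log₁₀(150.38/115)]
    = 3.5849 × [0.002192 + 0.020969] = 0.08303 m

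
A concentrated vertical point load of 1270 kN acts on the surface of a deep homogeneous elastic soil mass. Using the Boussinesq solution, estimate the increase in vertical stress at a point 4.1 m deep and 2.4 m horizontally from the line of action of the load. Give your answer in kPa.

Boussinesq vertical stress below a point load on an elastic half-space:
Δσ_z = 3P/(2πz²) · [1 + (r/z)²]^(−5/2)
r/z = 2.4/4.1 = 0.58537; [1+(r/z)²]^(−5/2) = 0.47873.
Δσ_z = 3×1270/(2π×4.1²) × 0.47873 = 36.073 × 0.47873 = 17.27 kPa

Δσ_z ≈ 17.3 kPa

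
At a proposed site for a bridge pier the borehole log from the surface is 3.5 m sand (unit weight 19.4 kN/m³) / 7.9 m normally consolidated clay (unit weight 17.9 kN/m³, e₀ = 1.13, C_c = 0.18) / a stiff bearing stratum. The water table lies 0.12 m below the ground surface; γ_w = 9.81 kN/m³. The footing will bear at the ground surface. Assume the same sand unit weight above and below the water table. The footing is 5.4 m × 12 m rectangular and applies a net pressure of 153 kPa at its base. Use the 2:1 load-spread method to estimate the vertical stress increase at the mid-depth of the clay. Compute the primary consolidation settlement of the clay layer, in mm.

S_c ≈ 135 mm

Mid-depth of clay below the ground surface: z = 3.5 + 7.9/2 = 7.45 m.
Total vertical stress at mid-clay: σ_v = 19.4×3.5 + 17.9×3.95 = 138.6 kPa.
Pore pressure: u = 9.81×(7.45 − 0.12) = 71.907 kPa.
Initial effective stress: σ'_0 = σ_v − u = 138.6 − 71.907 = 66.693 kPa.
Stress increase at mid-clay by the 2:1 spreading method:
Δσ = qBL/((B+z)(L+z)) = 153×5.4×12/((5.4+7.45)(12+7.45)) = 39.668 kPa
Final effective stress: σ'_f = σ'_0 + Δσ = 66.693 + 39.668 = 106.36 kPa.
Normally consolidated clay, so the full stress increment lies on the virgin compression line:
S_c = C_c·H/(1+e₀)·log₁₀(σ'_f/σ'_0) = 0.18×7.9/(1+1.13)×log₁₀(106.36/66.693)
    = 0.66761 × 0.2027 = 0.1353 m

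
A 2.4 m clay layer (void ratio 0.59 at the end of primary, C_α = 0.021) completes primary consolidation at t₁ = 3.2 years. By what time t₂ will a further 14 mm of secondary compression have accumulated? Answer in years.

t₂ ≈ 8.85 years

S_s = C_α·H/(1+e_p)·log₁₀(t₂/t₁) ⇒ log₁₀(t₂/t₁) = S_s·(1+e_p)/(C_α·H).
log₁₀(t₂/t₁) = 0.014 × (1+0.59) / (0.021×2.4) = 0.4417
t₂ = t₁ × 10^0.4417 = 3.2 × 2.765 = 8.847 years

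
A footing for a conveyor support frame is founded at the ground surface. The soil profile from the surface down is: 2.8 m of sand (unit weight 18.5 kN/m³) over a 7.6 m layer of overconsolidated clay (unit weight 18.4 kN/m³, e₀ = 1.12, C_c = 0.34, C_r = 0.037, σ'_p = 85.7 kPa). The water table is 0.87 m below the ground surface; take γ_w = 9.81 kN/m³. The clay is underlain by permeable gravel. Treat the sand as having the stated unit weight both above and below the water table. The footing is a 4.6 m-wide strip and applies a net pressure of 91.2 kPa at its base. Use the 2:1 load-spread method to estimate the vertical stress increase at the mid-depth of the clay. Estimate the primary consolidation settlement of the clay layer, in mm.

Mid-depth of clay below the ground surface: z = 2.8 + 7.6/2 = 6.6 m.
Total vertical stress at mid-clay: σ_v = 18.5×2.8 + 18.4×3.8 = 121.72 kPa.
Pore pressure: u = 9.81×(6.6 − 0.87) = 56.211 kPa.
Initial effective stress: σ'_0 = σ_v − u = 121.72 − 56.211 = 65.509 kPa.
Stress increase at mid-clay by the 2:1 spreading method:
Δσ = qB/(B+z) = 91.2×4.6/(4.6+6.6) = 37.457 kPa
Final effective stress: σ'_f = 65.509 + 37.457 = 102.97 kPa.
σ'_f = 102.97 > σ'_p = 85.7 kPa, so the stress path crosses the preconsolidation pressure — recompression up to σ'_p, then virgin compression beyond:
S_c = H/(1+e₀)·[C_r·log₁₀(σ'_p/σ'_0) + C_c·log₁₀(σ'_f/σ'_p)]
    = 7.6/2.12 × [0.037×log₁₀(85.7/65.509) + 0.34×log₁₀(102.97/85.7)]
    = 3.5849 × [0.0043172 + 0.027108] = 0.1127 m

S_c ≈ 113 mm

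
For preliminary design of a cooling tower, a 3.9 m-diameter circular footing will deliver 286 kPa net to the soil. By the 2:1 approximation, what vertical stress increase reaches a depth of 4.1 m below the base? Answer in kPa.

By the 2:1 method the load spreads at 1 horizontal : 2 vertical, so at depth z the loaded area has grown by z in each plan dimension:
Δσ ≈ qD²/(D+z)² = 286×3.9²/(3.9+4.1)² = 67.97 kPa

Δσ_z ≈ 68 kPa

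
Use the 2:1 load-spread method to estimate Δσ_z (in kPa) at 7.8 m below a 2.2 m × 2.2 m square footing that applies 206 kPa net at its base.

Δσ_z ≈ 9.97 kPa

By the 2:1 method the load spreads at 1 horizontal : 2 vertical, so at depth z the loaded area has grown by z in each plan dimension:
Δσ = qBL/((B+z)(L+z)) = 206×2.2×2.2/((2.2+7.8)(2.2+7.8)) = 9.9704 kPa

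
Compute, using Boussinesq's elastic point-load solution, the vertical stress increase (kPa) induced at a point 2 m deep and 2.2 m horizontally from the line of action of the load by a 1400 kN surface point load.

Boussinesq vertical stress below a point load on an elastic half-space:
Δσ_z = 3P/(2πz²) · [1 + (r/z)²]^(−5/2)
r/z = 2.2/2 = 1.1; [1+(r/z)²]^(−5/2) = 0.13773.
Δσ_z = 3×1400/(2π×2²) × 0.13773 = 167.11 × 0.13773 = 23.02 kPa

Δσ_z ≈ 23 kPa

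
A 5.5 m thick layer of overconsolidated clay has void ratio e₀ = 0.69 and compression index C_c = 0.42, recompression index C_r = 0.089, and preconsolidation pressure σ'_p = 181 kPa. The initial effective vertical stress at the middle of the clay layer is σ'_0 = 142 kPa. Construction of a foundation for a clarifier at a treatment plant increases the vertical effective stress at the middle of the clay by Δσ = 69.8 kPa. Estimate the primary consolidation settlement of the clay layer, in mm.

S_c ≈ 124 mm

Final effective stress: σ'_f = 142 + 69.8 = 211.8 kPa.
σ'_f = 211.8 > σ'_p = 181 kPa, so the stress path crosses the preconsolidation pressure — recompression up to σ'_p, then virgin compression beyond:
S_c = H/(1+e₀)·[C_r·log₁₀(σ'_p/σ'_0) + C_c·log₁₀(σ'_f/σ'_p)]
    = 5.5/1.69 × [0.089×log₁₀(181/142) + 0.42×log₁₀(211.8/181)]
    = 3.2544 × [0.0093797 + 0.028664] = 0.1238 m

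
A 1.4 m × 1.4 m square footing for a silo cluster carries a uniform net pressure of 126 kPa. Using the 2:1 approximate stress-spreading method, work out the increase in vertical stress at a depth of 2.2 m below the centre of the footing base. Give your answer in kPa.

Δσ_z ≈ 19.1 kPa

By the 2:1 method the load spreads at 1 horizontal : 2 vertical, so at depth z the loaded area has grown by z in each plan dimension:
Δσ = qBL/((B+z)(L+z)) = 126×1.4×1.4/((1.4+2.2)(1.4+2.2)) = 19.056 kPa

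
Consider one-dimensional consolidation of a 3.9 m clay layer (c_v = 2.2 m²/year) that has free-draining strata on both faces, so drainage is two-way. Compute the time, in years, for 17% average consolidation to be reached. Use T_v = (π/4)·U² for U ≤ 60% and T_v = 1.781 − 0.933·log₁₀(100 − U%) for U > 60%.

Drainage path length: H_d = H/2 = 1.95 m (double drainage).
U ≤ 60%: T_v = (π/4)·U² = (π/4)×0.17² = 0.022698.
t = T_v·H_d²/c_v = 0.022698×1.95²/2.2 = 0.03923 years.

t ≈ 0.0392 years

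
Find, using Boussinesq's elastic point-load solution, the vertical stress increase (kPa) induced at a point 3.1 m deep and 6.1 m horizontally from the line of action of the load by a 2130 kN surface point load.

Boussinesq vertical stress below a point load on an elastic half-space:
Δσ_z = 3P/(2πz²) · [1 + (r/z)²]^(−5/2)
r/z = 6.1/3.1 = 1.9677; [1+(r/z)²]^(−5/2) = 0.019087.
Δσ_z = 3×2130/(2π×3.1²) × 0.019087 = 105.83 × 0.019087 = 2.02 kPa

Δσ_z ≈ 2.02 kPa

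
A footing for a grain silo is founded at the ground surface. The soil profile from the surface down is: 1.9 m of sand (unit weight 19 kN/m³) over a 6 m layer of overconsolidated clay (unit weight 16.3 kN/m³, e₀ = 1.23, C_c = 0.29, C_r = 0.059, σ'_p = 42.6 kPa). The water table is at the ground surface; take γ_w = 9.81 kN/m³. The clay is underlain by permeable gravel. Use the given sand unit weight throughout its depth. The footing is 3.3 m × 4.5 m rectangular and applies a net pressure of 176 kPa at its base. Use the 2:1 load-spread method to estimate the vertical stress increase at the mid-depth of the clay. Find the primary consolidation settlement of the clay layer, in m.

Mid-depth of clay below the ground surface: z = 1.9 + 6/2 = 4.9 m.
Total vertical stress at mid-clay: σ_v = 19×1.9 + 16.3×3 = 85 kPa.
Pore pressure: u = 9.81×(4.9 − 0) = 48.069 kPa.
Initial effective stress: σ'_0 = σ_v − u = 85 − 48.069 = 36.931 kPa.
Stress increase at mid-clay by the 2:1 spreading method:
Δσ = qBL/((B+z)(L+z)) = 176×3.3×4.5/((3.3+4.9)(4.5+4.9)) = 33.908 kPa
Final effective stress: σ'_f = 36.931 + 33.908 = 70.839 kPa.
σ'_f = 70.839 > σ'_p = 42.6 kPa, so the stress path crosses the preconsolidation pressure — recompression up to σ'_p, then virgin compression beyond:
S_c = H/(1+e₀)·[C_r·log₁₀(σ'_p/σ'_0) + C_c·log₁₀(σ'_f/σ'_p)]
    = 6/2.23 × [0.059×log₁₀(42.6/36.931) + 0.29×log₁₀(70.839/42.6)]
    = 2.6906 × [0.0036591 + 0.06405] = 0.1822 m

S_c ≈ 0.182 m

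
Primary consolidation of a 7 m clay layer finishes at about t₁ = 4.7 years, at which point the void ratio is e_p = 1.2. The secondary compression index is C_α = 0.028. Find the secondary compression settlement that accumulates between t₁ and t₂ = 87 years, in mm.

Secondary compression: S_s = C_α·H/(1+e_p)·log₁₀(t₂/t₁)
S_s = 0.028×7/(1+1.2)×log₁₀(87/4.7)
    = 0.08909 × 1.267 = 0.1129 m

S_s ≈ 113 mm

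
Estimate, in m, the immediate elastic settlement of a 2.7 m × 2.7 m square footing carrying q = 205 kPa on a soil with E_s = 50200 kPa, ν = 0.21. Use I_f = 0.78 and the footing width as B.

S_e ≈ 0.00822 m

Immediate (elastic) settlement: S_e = q·B·(1−ν²)/E_s · I_f.
S_e = 205 × 2.7 × (1 − 0.21²) / 50200 × 0.78
    = 205 × 2.7 × 0.9559 / 50200 × 0.78
    = 0.008221 m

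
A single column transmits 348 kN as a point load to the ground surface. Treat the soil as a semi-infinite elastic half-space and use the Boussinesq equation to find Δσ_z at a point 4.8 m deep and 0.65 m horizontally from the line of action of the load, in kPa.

Δσ_z ≈ 6.89 kPa

Boussinesq vertical stress below a point load on an elastic half-space:
Δσ_z = 3P/(2πz²) · [1 + (r/z)²]^(−5/2)
r/z = 0.65/4.8 = 0.13542; [1+(r/z)²]^(−5/2) = 0.95559.
Δσ_z = 3×348/(2π×4.8²) × 0.95559 = 7.2117 × 0.95559 = 6.891 kPa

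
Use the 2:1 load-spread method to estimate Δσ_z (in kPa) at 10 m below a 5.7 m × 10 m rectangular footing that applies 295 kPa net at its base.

Δσ_z ≈ 53.6 kPa

By the 2:1 method the load spreads at 1 horizontal : 2 vertical, so at depth z the loaded area has grown by z in each plan dimension:
Δσ = qBL/((B+z)(L+z)) = 295×5.7×10/((5.7+10)(10+10)) = 53.551 kPa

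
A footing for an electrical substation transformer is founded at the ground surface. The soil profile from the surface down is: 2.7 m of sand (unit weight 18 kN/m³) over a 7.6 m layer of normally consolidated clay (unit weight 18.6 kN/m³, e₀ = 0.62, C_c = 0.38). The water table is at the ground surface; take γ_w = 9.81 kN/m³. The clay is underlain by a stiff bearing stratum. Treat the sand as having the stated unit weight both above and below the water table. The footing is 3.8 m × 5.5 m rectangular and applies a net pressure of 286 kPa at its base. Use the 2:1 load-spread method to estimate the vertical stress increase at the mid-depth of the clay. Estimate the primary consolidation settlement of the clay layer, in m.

S_c ≈ 0.485 m

Mid-depth of clay below the ground surface: z = 2.7 + 7.6/2 = 6.5 m.
Total vertical stress at mid-clay: σ_v = 18×2.7 + 18.6×3.8 = 119.28 kPa.
Pore pressure: u = 9.81×(6.5 − 0) = 63.765 kPa.
Initial effective stress: σ'_0 = σ_v − u = 119.28 − 63.765 = 55.515 kPa.
Stress increase at mid-clay by the 2:1 spreading method:
Δσ = qBL/((B+z)(L+z)) = 286×3.8×5.5/((3.8+6.5)(5.5+6.5)) = 48.361 kPa
Final effective stress: σ'_f = σ'_0 + Δσ = 55.515 + 48.361 = 103.88 kPa.
Normally consolidated clay, so the full stress increment lies on the virgin compression line:
S_c = C_c·H/(1+e₀)·log₁₀(σ'_f/σ'_0) = 0.38×7.6/(1+0.62)×log₁₀(103.88/55.515)
    = 1.7827 × 0.27212 = 0.4851 m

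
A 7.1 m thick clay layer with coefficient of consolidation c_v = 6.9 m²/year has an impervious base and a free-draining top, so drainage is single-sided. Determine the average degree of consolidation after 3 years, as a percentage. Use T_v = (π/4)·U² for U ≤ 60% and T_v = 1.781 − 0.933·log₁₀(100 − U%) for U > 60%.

Drainage path length: H_d = H = 7.1 m (single drainage).
T_v = c_v·t/H_d² = 6.9×3/7.1² = 0.41063.
T_v = 0.41063 corresponds to the U > 60% branch:
U = 1 − 10^((1.781 − T_v)/0.933)/100 = 0.7057

U ≈ 70.6 %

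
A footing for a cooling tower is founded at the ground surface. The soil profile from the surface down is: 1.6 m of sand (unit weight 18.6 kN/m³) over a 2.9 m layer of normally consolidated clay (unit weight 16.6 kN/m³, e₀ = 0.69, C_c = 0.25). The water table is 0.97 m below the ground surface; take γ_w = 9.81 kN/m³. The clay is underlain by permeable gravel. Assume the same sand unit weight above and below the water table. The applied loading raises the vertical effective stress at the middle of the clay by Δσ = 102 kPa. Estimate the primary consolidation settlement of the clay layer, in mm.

Mid-depth of clay below the ground surface: z = 1.6 + 2.9/2 = 3.05 m.
Total vertical stress at mid-clay: σ_v = 18.6×1.6 + 16.6×1.45 = 53.83 kPa.
Pore pressure: u = 9.81×(3.05 − 0.97) = 20.405 kPa.
Initial effective stress: σ'_0 = σ_v − u = 53.83 − 20.405 = 33.425 kPa.
Final effective stress: σ'_f = σ'_0 + Δσ = 33.425 + 102 = 135.43 kPa.
Normally consolidated clay, so the full stress increment lies on the virgin compression line:
S_c = C_c·H/(1+e₀)·log₁₀(σ'_f/σ'_0) = 0.25×2.9/(1+0.69)×log₁₀(135.43/33.425)
    = 0.42899 × 0.60764 = 0.2607 m

S_c ≈ 261 mm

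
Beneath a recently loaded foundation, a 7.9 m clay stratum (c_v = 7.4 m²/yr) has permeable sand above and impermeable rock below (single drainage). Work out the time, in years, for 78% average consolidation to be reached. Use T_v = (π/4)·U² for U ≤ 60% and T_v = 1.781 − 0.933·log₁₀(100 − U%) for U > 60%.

t ≈ 4.46 years

Drainage path length: H_d = H = 7.9 m (single drainage).
U > 60%: T_v = 1.781 − 0.933·log₁₀(100 − 78) = 0.52852.
t = T_v·H_d²/c_v = 0.52852×7.9²/7.4 = 4.457 years.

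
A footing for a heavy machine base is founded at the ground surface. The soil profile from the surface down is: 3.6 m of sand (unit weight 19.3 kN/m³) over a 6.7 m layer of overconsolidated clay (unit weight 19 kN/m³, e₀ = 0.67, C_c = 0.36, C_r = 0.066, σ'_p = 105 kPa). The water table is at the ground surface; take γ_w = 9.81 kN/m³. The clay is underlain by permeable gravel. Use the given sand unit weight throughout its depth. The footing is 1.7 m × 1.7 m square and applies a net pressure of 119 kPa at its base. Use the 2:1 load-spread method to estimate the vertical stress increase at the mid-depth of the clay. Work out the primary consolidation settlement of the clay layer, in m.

Mid-depth of clay below the ground surface: z = 3.6 + 6.7/2 = 6.95 m.
Total vertical stress at mid-clay: σ_v = 19.3×3.6 + 19×3.35 = 133.13 kPa.
Pore pressure: u = 9.81×(6.95 − 0) = 68.18 kPa.
Initial effective stress: σ'_0 = σ_v − u = 133.13 − 68.18 = 64.95 kPa.
Stress increase at mid-clay by the 2:1 spreading method:
Δσ = qBL/((B+z)(L+z)) = 119×1.7×1.7/((1.7+6.95)(1.7+6.95)) = 4.5963 kPa
Final effective stress: σ'_f = 64.95 + 4.5963 = 69.546 kPa.
σ'_f = 69.546 ≤ σ'_p = 105 kPa, so the clay remains overconsolidated and only the recompression index applies:
S_c = C_r·H/(1+e₀)·log₁₀(σ'_f/σ'_0) = 0.066×6.7/1.67×log₁₀(69.546/64.95)
    = 0.26479 × 0.029693 = 0.007862 m

S_c ≈ 0.00786 m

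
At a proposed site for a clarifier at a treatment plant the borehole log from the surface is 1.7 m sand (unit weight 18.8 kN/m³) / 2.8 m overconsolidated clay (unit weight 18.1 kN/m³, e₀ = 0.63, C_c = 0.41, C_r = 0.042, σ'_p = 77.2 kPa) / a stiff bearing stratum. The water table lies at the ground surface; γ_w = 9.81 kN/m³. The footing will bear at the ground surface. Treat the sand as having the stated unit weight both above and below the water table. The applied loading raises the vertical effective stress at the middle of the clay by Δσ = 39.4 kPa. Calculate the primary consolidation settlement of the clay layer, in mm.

S_c ≈ 28.3 mm

Mid-depth of clay below the ground surface: z = 1.7 + 2.8/2 = 3.1 m.
Total vertical stress at mid-clay: σ_v = 18.8×1.7 + 18.1×1.4 = 57.3 kPa.
Pore pressure: u = 9.81×(3.1 − 0) = 30.411 kPa.
Initial effective stress: σ'_0 = σ_v − u = 57.3 − 30.411 = 26.889 kPa.
Final effective stress: σ'_f = 26.889 + 39.4 = 66.289 kPa.
σ'_f = 66.289 ≤ σ'_p = 77.2 kPa, so the clay remains overconsolidated and only the recompression index applies:
S_c = C_r·H/(1+e₀)·log₁₀(σ'_f/σ'_0) = 0.042×2.8/1.63×log₁₀(66.289/26.889)
    = 0.072148 × 0.39187 = 0.02827 m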